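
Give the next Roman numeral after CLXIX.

CLXIX = 169, so the next integer is 169 + 1 = 170

CLXX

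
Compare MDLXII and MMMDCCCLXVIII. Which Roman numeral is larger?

MDLXII = 1562
MMMDCCCLXVIII = 3868
3868 is larger

MMMDCCCLXVIII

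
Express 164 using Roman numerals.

Convert 164 to Roman numerals:
  164 contains 1×100 (C)
  64 contains 1×50 (L)
  14 contains 1×10 (X)
  4 contains 1×4 (IV)

CLXIV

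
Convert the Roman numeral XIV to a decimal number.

XIV: X=10, IV=4
10 + 4 = 14

14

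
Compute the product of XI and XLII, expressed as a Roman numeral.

XI = 11
XLII = 42
11 × 42 = 462

CDLXII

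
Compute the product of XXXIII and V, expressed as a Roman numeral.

XXXIII = 33
V = 5
33 × 5 = 165

CLXV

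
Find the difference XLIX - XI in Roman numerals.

XLIX = 49
XI = 11
49 - 11 = 38

XXXVIII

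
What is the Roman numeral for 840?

Convert 840 to Roman numerals:
  840 contains 1×500 (D)
  340 contains 3×100 (CCC)
  40 contains 1×40 (XL)

DCCCXL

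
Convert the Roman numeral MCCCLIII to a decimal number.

MCCCLIII: M=1000, C=100, C=100, C=100, L=50, I=1, I=1, I=1
1000 + 100 + 100 + 100 + 50 + 1 + 1 + 1 = 1353

1353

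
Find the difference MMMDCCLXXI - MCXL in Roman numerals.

MMMDCCLXXI = 3771
MCXL = 1140
3771 - 1140 = 2631

MMDCXXXI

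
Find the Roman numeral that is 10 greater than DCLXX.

DCLXX = 670
670 + 10 = 680

DCLXXX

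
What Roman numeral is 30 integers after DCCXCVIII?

DCCXCVIII = 798
798 + 30 = 828

DCCCXXVIII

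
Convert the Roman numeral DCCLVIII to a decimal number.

DCCLVIII: D=500, C=100, C=100, L=50, V=5, I=1, I=1, I=1
500 + 100 + 100 + 50 + 5 + 1 + 1 + 1 = 758

758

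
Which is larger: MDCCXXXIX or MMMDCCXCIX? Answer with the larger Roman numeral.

MDCCXXXIX = 1739
MMMDCCXCIX = 3799
3799 is larger

MMMDCCXCIX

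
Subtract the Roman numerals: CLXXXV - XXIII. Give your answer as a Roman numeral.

CLXXXV = 185
XXIII = 23
185 - 23 = 162

CLXII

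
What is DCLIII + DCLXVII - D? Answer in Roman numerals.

DCLIII = 653, DCLXVII = 667, D = 500
653 + 667 = 1320
1320 - 500 = 820

DCCCXX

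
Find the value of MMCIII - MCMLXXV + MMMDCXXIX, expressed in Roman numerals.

MMCIII = 2103, MCMLXXV = 1975, MMMDCXXIX = 3629
2103 - 1975 = 128
128 + 3629 = 3757

MMMDCCLVII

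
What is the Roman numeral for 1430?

Convert 1430 to Roman numerals:
  1430 contains 1×1000 (M)
  430 contains 1×400 (CD)
  30 contains 3×10 (XXX)

MCDXXX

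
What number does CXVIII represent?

CXVIII: C=100, X=10, V=5, I=1, I=1, I=1
100 + 10 + 5 + 1 + 1 + 1 = 118

118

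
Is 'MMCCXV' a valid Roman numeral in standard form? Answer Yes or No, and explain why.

'MMCCXV': Check the rules: uses only the symbols I, V, X, L, C, D, M; no symbol is repeated more than three times in a row; V, L and D each appear at most once; no smaller symbol precedes a larger one (values never increase from left to right). Value: M (1000) + M (1000) + C (100) + C (100) + X (10) + V (5) = 2215. So it is a valid standard Roman numeral.

Yes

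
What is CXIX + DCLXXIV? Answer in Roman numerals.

CXIX = 119
DCLXXIV = 674
119 + 674 = 793

DCCXCIII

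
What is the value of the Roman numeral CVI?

CVI: C=100, V=5, I=1
100 + 5 + 1 = 106

106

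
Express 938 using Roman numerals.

Convert 938 to Roman numerals:
  938 contains 1×900 (CM)
  38 contains 3×10 (XXX)
  8 contains 1×5 (V)
  3 contains 3×1 (III)

CMXXXVIII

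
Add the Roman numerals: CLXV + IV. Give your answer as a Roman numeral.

CLXV = 165
IV = 4
165 + 4 = 169

CLXIX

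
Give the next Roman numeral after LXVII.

LXVII = 67; next is 68

LXVIII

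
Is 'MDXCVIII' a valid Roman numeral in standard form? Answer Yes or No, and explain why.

'MDXCVIII': Check the rules: uses only the symbols I, V, X, L, C, D, M; no symbol is repeated more than three times in a row; V, L and D each appear at most once; the only place a smaller symbol precedes a larger one is the allowed subtractive pair XC, the symbol right after such a pair (if any) is smaller than the pair's first symbol, and otherwise the values never increase from left to right. Value: M (1000) + D (500) + XC (90) + V (5) + I (1) + I (1) + I (1) = 1598. So it is a valid standard Roman numeral.

Yes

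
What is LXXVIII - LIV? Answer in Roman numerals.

LXXVIII = 78
LIV = 54
78 - 54 = 24

XXIV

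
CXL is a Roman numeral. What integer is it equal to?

CXL: C=100, XL=40
100 + 40 = 140

140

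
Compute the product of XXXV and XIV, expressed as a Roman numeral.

XXXV = 35
XIV = 14
35 × 14 = 490

CDXC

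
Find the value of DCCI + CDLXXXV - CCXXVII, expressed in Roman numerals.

DCCI = 701, CDLXXXV = 485, CCXXVII = 227
701 + 485 = 1186
1186 - 227 = 959

CMLIX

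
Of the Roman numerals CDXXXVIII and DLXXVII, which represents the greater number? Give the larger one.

CDXXXVIII = 438
DLXXVII = 577
577 is larger

DLXXVII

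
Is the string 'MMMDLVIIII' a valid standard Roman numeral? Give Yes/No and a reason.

'MMMDLVIIII': More than 3 consecutive I's

No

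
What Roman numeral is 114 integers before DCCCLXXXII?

DCCCLXXXII = 882
882 - 114 = 768

DCCLXVIII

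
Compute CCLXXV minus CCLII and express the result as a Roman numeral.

CCLXXV = 275
CCLII = 252
275 - 252 = 23

XXIII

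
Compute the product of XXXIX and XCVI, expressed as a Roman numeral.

XXXIX = 39
XCVI = 96
39 × 96 = 3744

MMMDCCXLIV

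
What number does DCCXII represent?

DCCXII: D=500, C=100, C=100, X=10, I=1, I=1
500 + 100 + 100 + 10 + 1 + 1 = 712

712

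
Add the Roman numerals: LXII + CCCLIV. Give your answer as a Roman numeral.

LXII = 62
CCCLIV = 354
62 + 354 = 416

CDXVI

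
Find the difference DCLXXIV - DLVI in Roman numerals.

DCLXXIV = 674
DLVI = 556
674 - 556 = 118

CXVIII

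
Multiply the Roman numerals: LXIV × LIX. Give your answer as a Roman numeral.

LXIV = 64
LIX = 59
64 × 59 = 3776

MMMDCCLXXVI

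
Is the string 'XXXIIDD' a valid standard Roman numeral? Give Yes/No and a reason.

'XXXIIDD': D should not appear more than once

No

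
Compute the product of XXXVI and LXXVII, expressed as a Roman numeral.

XXXVI = 36
LXXVII = 77
36 × 77 = 2772

MMDCCLXXII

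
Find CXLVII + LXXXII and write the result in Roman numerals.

CXLVII = 147
LXXXII = 82
147 + 82 = 229

CCXXIX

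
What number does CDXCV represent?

CDXCV: CD=400, XC=90, V=5
400 + 90 + 5 = 495

495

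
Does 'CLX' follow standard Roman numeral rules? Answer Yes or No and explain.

'CLX': Check the rules: uses only the symbols I, V, X, L, C, D, M; no symbol is repeated more than three times in a row; V, L and D each appear at most once; no smaller symbol precedes a larger one (values never increase from left to right). Value: C (100) + L (50) + X (10) = 160. So it is a valid standard Roman numeral.

Yes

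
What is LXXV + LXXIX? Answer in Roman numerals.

LXXV = 75
LXXIX = 79
75 + 79 = 154

CLIV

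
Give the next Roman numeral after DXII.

DXII = 512; next is 513

DXIII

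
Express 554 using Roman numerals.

Convert 554 to Roman numerals:
  554 contains 1×500 (D)
  54 contains 1×50 (L)
  4 contains 1×4 (IV)

DLIV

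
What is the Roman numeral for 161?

Convert 161 to Roman numerals:
  161 contains 1×100 (C)
  61 contains 1×50 (L)
  11 contains 1×10 (X)
  1 contains 1×1 (I)

CLXI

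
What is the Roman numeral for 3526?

Convert 3526 to Roman numerals:
  3526 contains 3×1000 (MMM)
  526 contains 1×500 (D)
  26 contains 2×10 (XX)
  6 contains 1×5 (V)
  1 contains 1×1 (I)

MMMDXXVI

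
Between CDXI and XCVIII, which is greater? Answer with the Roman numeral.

CDXI = 411
XCVIII = 98
411 is larger

CDXI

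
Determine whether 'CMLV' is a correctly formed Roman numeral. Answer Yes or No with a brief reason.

'CMLV': Check the rules: uses only the symbols I, V, X, L, C, D, M; no symbol is repeated more than three times in a row; V, L and D each appear at most once; the only place a smaller symbol precedes a larger one is the allowed subtractive pair CM, the symbol right after such a pair (if any) is smaller than the pair's first symbol, and otherwise the values never increase from left to right. Value: CM (900) + L (50) + V (5) = 955. So it is a valid standard Roman numeral.

Yes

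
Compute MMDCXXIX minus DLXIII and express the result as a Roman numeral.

MMDCXXIX = 2629
DLXIII = 563
2629 - 563 = 2066

MMLXVI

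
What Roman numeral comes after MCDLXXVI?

MCDLXXVI = 1476, so the next integer is 1476 + 1 = 1477

MCDLXXVII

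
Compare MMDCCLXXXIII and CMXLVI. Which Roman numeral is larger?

MMDCCLXXXIII = 2783
CMXLVI = 946
2783 is larger

MMDCCLXXXIII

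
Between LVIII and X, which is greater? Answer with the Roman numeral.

LVIII = 58
X = 10
58 is larger

LVIII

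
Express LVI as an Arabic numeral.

LVI: L=50, V=5, I=1
50 + 5 + 1 = 56

56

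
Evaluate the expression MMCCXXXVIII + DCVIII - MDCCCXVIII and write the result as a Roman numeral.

MMCCXXXVIII = 2238, DCVIII = 608, MDCCCXVIII = 1818
2238 + 608 = 2846
2846 - 1818 = 1028

MXXVIII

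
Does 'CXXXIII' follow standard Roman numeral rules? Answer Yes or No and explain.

'CXXXIII': Check the rules: uses only the symbols I, V, X, L, C, D, M; no symbol is repeated more than three times in a row; V, L and D each appear at most once; no smaller symbol precedes a larger one (values never increase from left to right). Value: C (100) + X (10) + X (10) + X (10) + I (1) + I (1) + I (1) = 133. So it is a valid standard Roman numeral.

Yes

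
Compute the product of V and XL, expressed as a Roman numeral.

V = 5
XL = 40
5 × 40 = 200

CC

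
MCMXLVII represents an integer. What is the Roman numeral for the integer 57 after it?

MCMXLVII = 1947
1947 + 57 = 2004

MMIV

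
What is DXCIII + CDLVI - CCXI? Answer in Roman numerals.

DXCIII = 593, CDLVI = 456, CCXI = 211
593 + 456 = 1049
1049 - 211 = 838

DCCCXXXVIII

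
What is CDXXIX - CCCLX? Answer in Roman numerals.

CDXXIX = 429
CCCLX = 360
429 - 360 = 69

LXIX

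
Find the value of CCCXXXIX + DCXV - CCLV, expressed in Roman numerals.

CCCXXXIX = 339, DCXV = 615, CCLV = 255
339 + 615 = 954
954 - 255 = 699

DCXCIX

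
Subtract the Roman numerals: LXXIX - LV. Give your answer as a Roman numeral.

LXXIX = 79
LV = 55
79 - 55 = 24

XXIV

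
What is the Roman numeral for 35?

Convert 35 to Roman numerals:
  35 contains 3×10 (XXX)
  5 contains 1×5 (V)

XXXV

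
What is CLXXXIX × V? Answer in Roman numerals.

CLXXXIX = 189
V = 5
189 × 5 = 945

CMXLV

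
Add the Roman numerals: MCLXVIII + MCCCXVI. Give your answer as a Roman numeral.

MCLXVIII = 1168
MCCCXVI = 1316
1168 + 1316 = 2484

MMCDLXXXIV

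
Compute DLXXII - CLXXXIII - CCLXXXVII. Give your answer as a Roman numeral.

DLXXII = 572, CLXXXIII = 183, CCLXXXVII = 287
572 - 183 = 389
389 - 287 = 102

CII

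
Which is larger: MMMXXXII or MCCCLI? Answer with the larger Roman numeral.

MMMXXXII = 3032
MCCCLI = 1351
3032 is larger

MMMXXXII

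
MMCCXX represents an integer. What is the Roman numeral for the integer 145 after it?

MMCCXX = 2220
2220 + 145 = 2365

MMCCCLXV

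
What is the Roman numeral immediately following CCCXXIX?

CCCXXIX = 329, so the next integer is 329 + 1 = 330

CCCXXX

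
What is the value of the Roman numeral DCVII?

DCVII: D=500, C=100, V=5, I=1, I=1
500 + 100 + 5 + 1 + 1 = 607

607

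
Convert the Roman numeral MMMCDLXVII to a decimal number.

MMMCDLXVII: M=1000, M=1000, M=1000, CD=400, L=50, X=10, V=5, I=1, I=1
1000 + 1000 + 1000 + 400 + 50 + 10 + 5 + 1 + 1 = 3467

3467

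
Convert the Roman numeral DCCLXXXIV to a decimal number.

DCCLXXXIV: D=500, C=100, C=100, L=50, X=10, X=10, X=10, IV=4
500 + 100 + 100 + 50 + 10 + 10 + 10 + 4 = 784

784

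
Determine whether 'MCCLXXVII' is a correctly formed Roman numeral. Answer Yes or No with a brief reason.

'MCCLXXVII': Check the rules: uses only the symbols I, V, X, L, C, D, M; no symbol is repeated more than three times in a row; V, L and D each appear at most once; no smaller symbol precedes a larger one (values never increase from left to right). Value: M (1000) + C (100) + C (100) + L (50) + X (10) + X (10) + V (5) + I (1) + I (1) = 1277. So it is a valid standard Roman numeral.

Yes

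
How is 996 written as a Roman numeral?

Convert 996 to Roman numerals:
  996 contains 1×900 (CM)
  96 contains 1×90 (XC)
  6 contains 1×5 (V)
  1 contains 1×1 (I)

CMXCVI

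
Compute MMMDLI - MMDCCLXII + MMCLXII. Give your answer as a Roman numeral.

MMMDLI = 3551, MMDCCLXII = 2762, MMCLXII = 2162
3551 - 2762 = 789
789 + 2162 = 2951

MMCMLI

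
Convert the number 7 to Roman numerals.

Convert 7 to Roman numerals:
  7 contains 1×5 (V)
  2 contains 2×1 (II)

VII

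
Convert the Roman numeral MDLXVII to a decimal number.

MDLXVII: M=1000, D=500, L=50, X=10, V=5, I=1, I=1
1000 + 500 + 50 + 10 + 5 + 1 + 1 = 1567

1567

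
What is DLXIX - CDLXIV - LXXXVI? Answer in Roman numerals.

DLXIX = 569, CDLXIV = 464, LXXXVI = 86
569 - 464 = 105
105 - 86 = 19

XIX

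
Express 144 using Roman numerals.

Convert 144 to Roman numerals:
  144 contains 1×100 (C)
  44 contains 1×40 (XL)
  4 contains 1×4 (IV)

CXLIV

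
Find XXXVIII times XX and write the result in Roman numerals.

XXXVIII = 38
XX = 20
38 × 20 = 760

DCCLX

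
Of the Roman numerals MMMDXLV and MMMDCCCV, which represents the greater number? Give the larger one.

MMMDXLV = 3545
MMMDCCCV = 3805
3805 is larger

MMMDCCCV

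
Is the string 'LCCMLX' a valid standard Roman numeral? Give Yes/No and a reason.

'LCCMLX': L should not appear more than once

No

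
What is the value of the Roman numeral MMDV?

MMDV: M=1000, M=1000, D=500, V=5
1000 + 1000 + 500 + 5 = 2505

2505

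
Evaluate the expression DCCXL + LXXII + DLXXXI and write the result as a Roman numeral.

DCCXL = 740, LXXII = 72, DLXXXI = 581
740 + 72 = 812
812 + 581 = 1393

MCCCXCIII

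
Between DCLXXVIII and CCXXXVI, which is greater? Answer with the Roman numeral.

DCLXXVIII = 678
CCXXXVI = 236
678 is larger

DCLXXVIII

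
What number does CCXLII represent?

CCXLII: C=100, C=100, XL=40, I=1, I=1
100 + 100 + 40 + 1 + 1 = 242

242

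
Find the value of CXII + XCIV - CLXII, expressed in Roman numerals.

CXII = 112, XCIV = 94, CLXII = 162
112 + 94 = 206
206 - 162 = 44

XLIV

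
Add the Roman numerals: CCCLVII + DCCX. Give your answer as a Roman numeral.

CCCLVII = 357
DCCX = 710
357 + 710 = 1067

MLXVII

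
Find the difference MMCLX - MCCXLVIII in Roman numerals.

MMCLX = 2160
MCCXLVIII = 1248
2160 - 1248 = 912

CMXII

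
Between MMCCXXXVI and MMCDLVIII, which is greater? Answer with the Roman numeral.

MMCCXXXVI = 2236
MMCDLVIII = 2458
2458 is larger

MMCDLVIII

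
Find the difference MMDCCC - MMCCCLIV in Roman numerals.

MMDCCC = 2800
MMCCCLIV = 2354
2800 - 2354 = 446

CDXLVI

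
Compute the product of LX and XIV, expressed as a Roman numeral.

LX = 60
XIV = 14
60 × 14 = 840

DCCCXL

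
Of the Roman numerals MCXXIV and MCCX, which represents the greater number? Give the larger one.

MCXXIV = 1124
MCCX = 1210
1210 is larger

MCCX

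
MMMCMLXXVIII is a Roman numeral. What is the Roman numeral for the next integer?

MMMCMLXXVIII = 3978, so the next integer is 3978 + 1 = 3979

MMMCMLXXIX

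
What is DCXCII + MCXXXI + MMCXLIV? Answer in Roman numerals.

DCXCII = 692, MCXXXI = 1131, MMCXLIV = 2144
692 + 1131 = 1823
1823 + 2144 = 3967

MMMCMLXVII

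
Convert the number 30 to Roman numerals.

Convert 30 to Roman numerals:
  30 contains 3×10 (XXX)

XXX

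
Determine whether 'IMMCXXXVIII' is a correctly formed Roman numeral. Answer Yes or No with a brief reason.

'IMMCXXXVIII': Invalid subtractive combination: IM

No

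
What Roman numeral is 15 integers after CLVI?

CLVI = 156
156 + 15 = 171

CLXXI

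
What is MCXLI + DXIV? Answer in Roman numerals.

MCXLI = 1141
DXIV = 514
1141 + 514 = 1655

MDCLV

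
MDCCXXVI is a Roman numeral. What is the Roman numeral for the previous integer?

MDCCXXVI = 1726; previous is 1725

MDCCXXV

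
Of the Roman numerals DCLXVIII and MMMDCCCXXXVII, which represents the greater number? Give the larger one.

DCLXVIII = 668
MMMDCCCXXXVII = 3837
3837 is larger

MMMDCCCXXXVII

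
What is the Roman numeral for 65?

Convert 65 to Roman numerals:
  65 contains 1×50 (L)
  15 contains 1×10 (X)
  5 contains 1×5 (V)

LXV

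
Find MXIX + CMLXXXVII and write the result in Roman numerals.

MXIX = 1019
CMLXXXVII = 987
1019 + 987 = 2006

MMVI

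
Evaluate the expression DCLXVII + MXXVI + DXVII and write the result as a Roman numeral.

DCLXVII = 667, MXXVI = 1026, DXVII = 517
667 + 1026 = 1693
1693 + 517 = 2210

MMCCX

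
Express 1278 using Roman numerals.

Convert 1278 to Roman numerals:
  1278 contains 1×1000 (M)
  278 contains 2×100 (CC)
  78 contains 1×50 (L)
  28 contains 2×10 (XX)
  8 contains 1×5 (V)
  3 contains 3×1 (III)

MCCLXXVIII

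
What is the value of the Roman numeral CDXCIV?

CDXCIV: CD=400, XC=90, IV=4
400 + 90 + 4 = 494

494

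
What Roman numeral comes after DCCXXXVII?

DCCXXXVII = 737; next is 738

DCCXXXVIII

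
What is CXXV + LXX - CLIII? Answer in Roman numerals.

CXXV = 125, LXX = 70, CLIII = 153
125 + 70 = 195
195 - 153 = 42

XLII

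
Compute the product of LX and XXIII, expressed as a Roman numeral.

LX = 60
XXIII = 23
60 × 23 = 1380

MCCCLXXX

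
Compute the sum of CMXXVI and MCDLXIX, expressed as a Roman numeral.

CMXXVI = 926
MCDLXIX = 1469
926 + 1469 = 2395

MMCCCXCV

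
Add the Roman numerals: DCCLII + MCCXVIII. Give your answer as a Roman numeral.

DCCLII = 752
MCCXVIII = 1218
752 + 1218 = 1970

MCMLXX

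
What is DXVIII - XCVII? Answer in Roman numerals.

DXVIII = 518
XCVII = 97
518 - 97 = 421

CDXXI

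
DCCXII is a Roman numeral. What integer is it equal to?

DCCXII: D=500, C=100, C=100, X=10, I=1, I=1
500 + 100 + 100 + 10 + 1 + 1 = 712

712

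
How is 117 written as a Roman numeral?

Convert 117 to Roman numerals:
  117 contains 1×100 (C)
  17 contains 1×10 (X)
  7 contains 1×5 (V)
  2 contains 2×1 (II)

CXVII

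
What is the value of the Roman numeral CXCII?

CXCII: C=100, XC=90, I=1, I=1
100 + 90 + 1 + 1 = 192

192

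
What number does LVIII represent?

LVIII: L=50, V=5, I=1, I=1, I=1
50 + 5 + 1 + 1 + 1 = 58

58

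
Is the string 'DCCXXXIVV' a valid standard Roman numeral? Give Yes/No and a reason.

'DCCXXXIVV': V should not appear more than once

No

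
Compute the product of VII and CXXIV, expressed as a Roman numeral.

VII = 7
CXXIV = 124
7 × 124 = 868

DCCCLXVIII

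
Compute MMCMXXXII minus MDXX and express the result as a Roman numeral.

MMCMXXXII = 2932
MDXX = 1520
2932 - 1520 = 1412

MCDXII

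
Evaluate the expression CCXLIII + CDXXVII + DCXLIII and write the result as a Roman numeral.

CCXLIII = 243, CDXXVII = 427, DCXLIII = 643
243 + 427 = 670
670 + 643 = 1313

MCCCXIII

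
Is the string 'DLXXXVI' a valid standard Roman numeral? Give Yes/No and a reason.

'DLXXXVI': Check the rules: uses only the symbols I, V, X, L, C, D, M; no symbol is repeated more than three times in a row; V, L and D each appear at most once; no smaller symbol precedes a larger one (values never increase from left to right). Value: D (500) + L (50) + X (10) + X (10) + X (10) + V (5) + I (1) = 586. So it is a valid standard Roman numeral.

Yes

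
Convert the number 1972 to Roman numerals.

Convert 1972 to Roman numerals:
  1972 contains 1×1000 (M)
  972 contains 1×900 (CM)
  72 contains 1×50 (L)
  22 contains 2×10 (XX)
  2 contains 2×1 (II)

MCMLXXII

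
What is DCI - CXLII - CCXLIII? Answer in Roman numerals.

DCI = 601, CXLII = 142, CCXLIII = 243
601 - 142 = 459
459 - 243 = 216

CCXVI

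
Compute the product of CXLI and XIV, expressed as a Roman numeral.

CXLI = 141
XIV = 14
141 × 14 = 1974

MCMLXXIV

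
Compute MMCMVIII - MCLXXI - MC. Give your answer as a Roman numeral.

MMCMVIII = 2908, MCLXXI = 1171, MC = 1100
2908 - 1171 = 1737
1737 - 1100 = 637

DCXXXVII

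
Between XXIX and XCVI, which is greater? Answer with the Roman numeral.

XXIX = 29
XCVI = 96
96 is larger

XCVI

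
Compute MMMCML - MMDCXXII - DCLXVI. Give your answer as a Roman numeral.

MMMCML = 3950, MMDCXXII = 2622, DCLXVI = 666
3950 - 2622 = 1328
1328 - 666 = 662

DCLXII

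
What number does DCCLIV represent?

DCCLIV: D=500, C=100, C=100, L=50, IV=4
500 + 100 + 100 + 50 + 4 = 754

754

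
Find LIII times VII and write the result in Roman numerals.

LIII = 53
VII = 7
53 × 7 = 371

CCCLXXI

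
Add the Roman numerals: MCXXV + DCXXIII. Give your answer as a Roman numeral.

MCXXV = 1125
DCXXIII = 623
1125 + 623 = 1748

MDCCXLVIII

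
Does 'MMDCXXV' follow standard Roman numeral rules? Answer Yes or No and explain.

'MMDCXXV': Check the rules: uses only the symbols I, V, X, L, C, D, M; no symbol is repeated more than three times in a row; V, L and D each appear at most once; no smaller symbol precedes a larger one (values never increase from left to right). Value: M (1000) + M (1000) + D (500) + C (100) + X (10) + X (10) + V (5) = 2625. So it is a valid standard Roman numeral.

Yes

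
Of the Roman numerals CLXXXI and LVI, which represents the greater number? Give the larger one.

CLXXXI = 181
LVI = 56
181 is larger

CLXXXI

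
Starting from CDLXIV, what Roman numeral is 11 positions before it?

CDLXIV = 464
464 - 11 = 453

CDLIII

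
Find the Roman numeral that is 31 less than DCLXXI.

DCLXXI = 671
671 - 31 = 640

DCXL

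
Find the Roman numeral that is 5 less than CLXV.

CLXV = 165
165 - 5 = 160

CLX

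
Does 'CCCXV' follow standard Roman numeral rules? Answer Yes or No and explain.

'CCCXV': Check the rules: uses only the symbols I, V, X, L, C, D, M; no symbol is repeated more than three times in a row; V, L and D each appear at most once; no smaller symbol precedes a larger one (values never increase from left to right). Value: C (100) + C (100) + C (100) + X (10) + V (5) = 315. So it is a valid standard Roman numeral.

Yes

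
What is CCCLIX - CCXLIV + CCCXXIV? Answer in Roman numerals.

CCCLIX = 359, CCXLIV = 244, CCCXXIV = 324
359 - 244 = 115
115 + 324 = 439

CDXXXIX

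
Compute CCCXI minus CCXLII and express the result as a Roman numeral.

CCCXI = 311
CCXLII = 242
311 - 242 = 69

LXIX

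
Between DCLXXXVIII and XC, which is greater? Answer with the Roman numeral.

DCLXXXVIII = 688
XC = 90
688 is larger

DCLXXXVIII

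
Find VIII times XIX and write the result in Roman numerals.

VIII = 8
XIX = 19
8 × 19 = 152

CLII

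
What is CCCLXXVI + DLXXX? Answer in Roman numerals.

CCCLXXVI = 376
DLXXX = 580
376 + 580 = 956

CMLVI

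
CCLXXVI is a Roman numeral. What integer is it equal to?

CCLXXVI: C=100, C=100, L=50, X=10, X=10, V=5, I=1
100 + 100 + 50 + 10 + 10 + 5 + 1 = 276

276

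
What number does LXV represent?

LXV: L=50, X=10, V=5
50 + 10 + 5 = 65

65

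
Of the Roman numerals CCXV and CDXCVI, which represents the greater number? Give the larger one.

CCXV = 215
CDXCVI = 496
496 is larger

CDXCVI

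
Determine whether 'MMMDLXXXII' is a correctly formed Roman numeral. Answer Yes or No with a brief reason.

'MMMDLXXXII': Check the rules: uses only the symbols I, V, X, L, C, D, M; no symbol is repeated more than three times in a row; V, L and D each appear at most once; no smaller symbol precedes a larger one (values never increase from left to right). Value: M (1000) + M (1000) + M (1000) + D (500) + L (50) + X (10) + X (10) + X (10) + I (1) + I (1) = 3582. So it is a valid standard Roman numeral.

Yes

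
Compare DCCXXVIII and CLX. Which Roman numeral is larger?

DCCXXVIII = 728
CLX = 160
728 is larger

DCCXXVIII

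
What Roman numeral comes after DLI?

DLI = 551; next is 552

DLII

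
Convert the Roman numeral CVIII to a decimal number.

CVIII: C=100, V=5, I=1, I=1, I=1
100 + 5 + 1 + 1 + 1 = 108

108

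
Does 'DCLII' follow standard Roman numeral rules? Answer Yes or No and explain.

'DCLII': Check the rules: uses only the symbols I, V, X, L, C, D, M; no symbol is repeated more than three times in a row; V, L and D each appear at most once; no smaller symbol precedes a larger one (values never increase from left to right). Value: D (500) + C (100) + L (50) + I (1) + I (1) = 652. So it is a valid standard Roman numeral.

Yes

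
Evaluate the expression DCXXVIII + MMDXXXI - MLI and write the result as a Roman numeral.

DCXXVIII = 628, MMDXXXI = 2531, MLI = 1051
628 + 2531 = 3159
3159 - 1051 = 2108

MMCVIII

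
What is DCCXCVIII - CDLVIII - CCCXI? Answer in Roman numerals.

DCCXCVIII = 798, CDLVIII = 458, CCCXI = 311
798 - 458 = 340
340 - 311 = 29

XXIX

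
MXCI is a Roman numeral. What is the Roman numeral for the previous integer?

MXCI = 1091, so the previous integer is 1091 - 1 = 1090

MXC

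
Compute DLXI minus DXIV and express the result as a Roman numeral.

DLXI = 561
DXIV = 514
561 - 514 = 47

XLVII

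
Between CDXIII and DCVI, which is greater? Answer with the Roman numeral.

CDXIII = 413
DCVI = 606
606 is larger

DCVI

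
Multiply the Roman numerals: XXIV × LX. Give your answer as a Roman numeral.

XXIV = 24
LX = 60
24 × 60 = 1440

MCDXL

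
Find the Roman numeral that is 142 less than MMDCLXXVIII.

MMDCLXXVIII = 2678
2678 - 142 = 2536

MMDXXXVI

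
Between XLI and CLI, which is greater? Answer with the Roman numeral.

XLI = 41
CLI = 151
151 is larger

CLI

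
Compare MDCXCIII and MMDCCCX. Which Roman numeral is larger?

MDCXCIII = 1693
MMDCCCX = 2810
2810 is larger

MMDCCCX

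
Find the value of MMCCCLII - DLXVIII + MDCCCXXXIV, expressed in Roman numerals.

MMCCCLII = 2352, DLXVIII = 568, MDCCCXXXIV = 1834
2352 - 568 = 1784
1784 + 1834 = 3618

MMMDCXVIII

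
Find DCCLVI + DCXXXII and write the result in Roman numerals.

DCCLVI = 756
DCXXXII = 632
756 + 632 = 1388

MCCCLXXXVIII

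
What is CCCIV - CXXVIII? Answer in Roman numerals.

CCCIV = 304
CXXVIII = 128
304 - 128 = 176

CLXXVI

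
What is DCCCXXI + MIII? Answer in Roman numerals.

DCCCXXI = 821
MIII = 1003
821 + 1003 = 1824

MDCCCXXIV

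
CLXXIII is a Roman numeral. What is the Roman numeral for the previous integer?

CLXXIII = 173, so the previous integer is 173 - 1 = 172

CLXXII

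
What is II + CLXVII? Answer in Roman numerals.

II = 2
CLXVII = 167
2 + 167 = 169

CLXIX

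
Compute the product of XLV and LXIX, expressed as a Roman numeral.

XLV = 45
LXIX = 69
45 × 69 = 3105

MMMCV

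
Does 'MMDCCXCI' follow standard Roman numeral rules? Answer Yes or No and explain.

'MMDCCXCI': Check the rules: uses only the symbols I, V, X, L, C, D, M; no symbol is repeated more than three times in a row; V, L and D each appear at most once; the only place a smaller symbol precedes a larger one is the allowed subtractive pair XC, the symbol right after such a pair (if any) is smaller than the pair's first symbol, and otherwise the values never increase from left to right. Value: M (1000) + M (1000) + D (500) + C (100) + C (100) + XC (90) + I (1) = 2791. So it is a valid standard Roman numeral.

Yes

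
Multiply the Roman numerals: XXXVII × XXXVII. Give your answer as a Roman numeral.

XXXVII = 37
XXXVII = 37
37 × 37 = 1369

MCCCLXIX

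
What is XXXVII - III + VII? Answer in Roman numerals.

XXXVII = 37, III = 3, VII = 7
37 - 3 = 34
34 + 7 = 41

XLI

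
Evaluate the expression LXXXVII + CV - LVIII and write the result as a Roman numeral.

LXXXVII = 87, CV = 105, LVIII = 58
87 + 105 = 192
192 - 58 = 134

CXXXIV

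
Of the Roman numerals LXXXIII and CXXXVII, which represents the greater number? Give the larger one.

LXXXIII = 83
CXXXVII = 137
137 is larger

CXXXVII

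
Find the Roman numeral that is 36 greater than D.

D = 500
500 + 36 = 536

DXXXVI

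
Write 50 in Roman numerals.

Convert 50 to Roman numerals:
  50 contains 1×50 (L)

L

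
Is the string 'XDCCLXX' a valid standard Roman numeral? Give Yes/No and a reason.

'XDCCLXX': Invalid subtractive combination: XD

No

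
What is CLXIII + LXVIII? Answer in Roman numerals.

CLXIII = 163
LXVIII = 68
163 + 68 = 231

CCXXXI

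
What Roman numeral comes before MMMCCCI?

MMMCCCI = 3301, so the previous integer is 3301 - 1 = 3300

MMMCCC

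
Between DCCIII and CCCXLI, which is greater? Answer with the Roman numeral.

DCCIII = 703
CCCXLI = 341
703 is larger

DCCIII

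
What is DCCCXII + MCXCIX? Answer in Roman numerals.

DCCCXII = 812
MCXCIX = 1199
812 + 1199 = 2011

MMXI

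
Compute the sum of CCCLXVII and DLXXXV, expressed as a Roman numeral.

CCCLXVII = 367
DLXXXV = 585
367 + 585 = 952

CMLII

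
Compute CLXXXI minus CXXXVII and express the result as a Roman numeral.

CLXXXI = 181
CXXXVII = 137
181 - 137 = 44

XLIV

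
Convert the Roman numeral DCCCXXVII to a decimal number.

DCCCXXVII: D=500, C=100, C=100, C=100, X=10, X=10, V=5, I=1, I=1
500 + 100 + 100 + 100 + 10 + 10 + 5 + 1 + 1 = 827

827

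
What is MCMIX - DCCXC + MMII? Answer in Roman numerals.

MCMIX = 1909, DCCXC = 790, MMII = 2002
1909 - 790 = 1119
1119 + 2002 = 3121

MMMCXXI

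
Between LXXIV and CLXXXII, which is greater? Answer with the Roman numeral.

LXXIV = 74
CLXXXII = 182
182 is larger

CLXXXII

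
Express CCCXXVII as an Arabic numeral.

CCCXXVII: C=100, C=100, C=100, X=10, X=10, V=5, I=1, I=1
100 + 100 + 100 + 10 + 10 + 5 + 1 + 1 = 327

327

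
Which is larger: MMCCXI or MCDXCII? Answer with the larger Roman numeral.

MMCCXI = 2211
MCDXCII = 1492
2211 is larger

MMCCXI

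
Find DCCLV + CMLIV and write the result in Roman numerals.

DCCLV = 755
CMLIV = 954
755 + 954 = 1709

MDCCIX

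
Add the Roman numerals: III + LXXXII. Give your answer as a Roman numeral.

III = 3
LXXXII = 82
3 + 82 = 85

LXXXV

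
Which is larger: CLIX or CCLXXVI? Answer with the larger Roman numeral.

CLIX = 159
CCLXXVI = 276
276 is larger

CCLXXVI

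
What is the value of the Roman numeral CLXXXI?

CLXXXI: C=100, L=50, X=10, X=10, X=10, I=1
100 + 50 + 10 + 10 + 10 + 1 = 181

181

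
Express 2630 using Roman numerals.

Convert 2630 to Roman numerals:
  2630 contains 2×1000 (MM)
  630 contains 1×500 (D)
  130 contains 1×100 (C)
  30 contains 3×10 (XXX)

MMDCXXX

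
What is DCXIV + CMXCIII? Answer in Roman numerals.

DCXIV = 614
CMXCIII = 993
614 + 993 = 1607

MDCVII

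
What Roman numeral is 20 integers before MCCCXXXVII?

MCCCXXXVII = 1337
1337 - 20 = 1317

MCCCXVII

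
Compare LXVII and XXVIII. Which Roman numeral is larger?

LXVII = 67
XXVIII = 28
67 is larger

LXVII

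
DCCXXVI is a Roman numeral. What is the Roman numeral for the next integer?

DCCXXVI = 726; next is 727

DCCXXVII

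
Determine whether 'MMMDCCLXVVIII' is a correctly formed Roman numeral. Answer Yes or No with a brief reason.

'MMMDCCLXVVIII': V should not appear more than once

No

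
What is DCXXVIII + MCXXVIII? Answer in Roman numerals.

DCXXVIII = 628
MCXXVIII = 1128
628 + 1128 = 1756

MDCCLVI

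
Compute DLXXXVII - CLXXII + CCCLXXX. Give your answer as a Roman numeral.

DLXXXVII = 587, CLXXII = 172, CCCLXXX = 380
587 - 172 = 415
415 + 380 = 795

DCCXCV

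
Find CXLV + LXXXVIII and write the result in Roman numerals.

CXLV = 145
LXXXVIII = 88
145 + 88 = 233

CCXXXIII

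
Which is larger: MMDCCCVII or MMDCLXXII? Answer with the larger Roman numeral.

MMDCCCVII = 2807
MMDCLXXII = 2672
2807 is larger

MMDCCCVII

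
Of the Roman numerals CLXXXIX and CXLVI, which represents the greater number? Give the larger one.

CLXXXIX = 189
CXLVI = 146
189 is larger

CLXXXIX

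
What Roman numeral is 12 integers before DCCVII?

DCCVII = 707
707 - 12 = 695

DCXCV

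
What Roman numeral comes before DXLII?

DXLII = 542; previous is 541

DXLI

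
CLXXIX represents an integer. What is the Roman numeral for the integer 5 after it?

CLXXIX = 179
179 + 5 = 184

CLXXXIV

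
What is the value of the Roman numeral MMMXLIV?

MMMXLIV: M=1000, M=1000, M=1000, XL=40, IV=4
1000 + 1000 + 1000 + 40 + 4 = 3044

3044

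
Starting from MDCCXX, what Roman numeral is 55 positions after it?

MDCCXX = 1720
1720 + 55 = 1775

MDCCLXXV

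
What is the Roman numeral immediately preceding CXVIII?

CXVIII = 118, so the previous integer is 118 - 1 = 117

CXVII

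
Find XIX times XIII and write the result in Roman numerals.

XIX = 19
XIII = 13
19 × 13 = 247

CCXLVII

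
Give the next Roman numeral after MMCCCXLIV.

MMCCCXLIV = 2344; next is 2345

MMCCCXLV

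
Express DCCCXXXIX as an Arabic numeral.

DCCCXXXIX: D=500, C=100, C=100, C=100, X=10, X=10, X=10, IX=9
500 + 100 + 100 + 100 + 10 + 10 + 10 + 9 = 839

839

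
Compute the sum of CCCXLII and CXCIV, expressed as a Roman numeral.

CCCXLII = 342
CXCIV = 194
342 + 194 = 536

DXXXVI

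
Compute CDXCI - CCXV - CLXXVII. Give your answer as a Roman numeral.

CDXCI = 491, CCXV = 215, CLXXVII = 177
491 - 215 = 276
276 - 177 = 99

XCIX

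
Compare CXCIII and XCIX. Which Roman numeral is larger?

CXCIII = 193
XCIX = 99
193 is larger

CXCIII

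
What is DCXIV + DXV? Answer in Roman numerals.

DCXIV = 614
DXV = 515
614 + 515 = 1129

MCXXIX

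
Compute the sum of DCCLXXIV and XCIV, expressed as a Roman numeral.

DCCLXXIV = 774
XCIV = 94
774 + 94 = 868

DCCCLXVIII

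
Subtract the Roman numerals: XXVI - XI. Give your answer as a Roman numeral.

XXVI = 26
XI = 11
26 - 11 = 15

XV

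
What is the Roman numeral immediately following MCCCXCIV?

MCCCXCIV = 1394, so the next integer is 1394 + 1 = 1395

MCCCXCV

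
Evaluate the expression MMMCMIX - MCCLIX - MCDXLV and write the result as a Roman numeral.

MMMCMIX = 3909, MCCLIX = 1259, MCDXLV = 1445
3909 - 1259 = 2650
2650 - 1445 = 1205

MCCV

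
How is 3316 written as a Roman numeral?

Convert 3316 to Roman numerals:
  3316 contains 3×1000 (MMM)
  316 contains 3×100 (CCC)
  16 contains 1×10 (X)
  6 contains 1×5 (V)
  1 contains 1×1 (I)

MMMCCCXVI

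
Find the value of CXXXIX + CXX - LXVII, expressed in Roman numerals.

CXXXIX = 139, CXX = 120, LXVII = 67
139 + 120 = 259
259 - 67 = 192

CXCII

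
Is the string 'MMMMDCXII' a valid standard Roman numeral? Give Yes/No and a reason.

'MMMMDCXII': More than 3 consecutive M's

No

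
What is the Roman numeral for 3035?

Convert 3035 to Roman numerals:
  3035 contains 3×1000 (MMM)
  35 contains 3×10 (XXX)
  5 contains 1×5 (V)

MMMXXXV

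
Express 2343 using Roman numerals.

Convert 2343 to Roman numerals:
  2343 contains 2×1000 (MM)
  343 contains 3×100 (CCC)
  43 contains 1×40 (XL)
  3 contains 3×1 (III)

MMCCCXLIII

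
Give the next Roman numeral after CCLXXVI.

CCLXXVI = 276, so the next integer is 276 + 1 = 277

CCLXXVII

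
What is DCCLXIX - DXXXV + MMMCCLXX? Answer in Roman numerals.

DCCLXIX = 769, DXXXV = 535, MMMCCLXX = 3270
769 - 535 = 234
234 + 3270 = 3504

MMMDIV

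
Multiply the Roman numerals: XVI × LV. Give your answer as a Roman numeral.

XVI = 16
LV = 55
16 × 55 = 880

DCCCLXXX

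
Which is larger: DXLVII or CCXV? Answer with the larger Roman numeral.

DXLVII = 547
CCXV = 215
547 is larger

DXLVII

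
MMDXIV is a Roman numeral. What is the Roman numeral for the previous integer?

MMDXIV = 2514, so the previous integer is 2514 - 1 = 2513

MMDXIII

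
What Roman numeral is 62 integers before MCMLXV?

MCMLXV = 1965
1965 - 62 = 1903

MCMIII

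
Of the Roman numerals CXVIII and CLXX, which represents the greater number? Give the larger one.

CXVIII = 118
CLXX = 170
170 is larger

CLXX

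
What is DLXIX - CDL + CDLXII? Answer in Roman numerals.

DLXIX = 569, CDL = 450, CDLXII = 462
569 - 450 = 119
119 + 462 = 581

DLXXXI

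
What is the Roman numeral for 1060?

Convert 1060 to Roman numerals:
  1060 contains 1×1000 (M)
  60 contains 1×50 (L)
  10 contains 1×10 (X)

MLX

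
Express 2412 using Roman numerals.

Convert 2412 to Roman numerals:
  2412 contains 2×1000 (MM)
  412 contains 1×400 (CD)
  12 contains 1×10 (X)
  2 contains 2×1 (II)

MMCDXII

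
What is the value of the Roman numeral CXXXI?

CXXXI: C=100, X=10, X=10, X=10, I=1
100 + 10 + 10 + 10 + 1 = 131

131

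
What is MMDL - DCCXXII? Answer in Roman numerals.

MMDL = 2550
DCCXXII = 722
2550 - 722 = 1828

MDCCCXXVIII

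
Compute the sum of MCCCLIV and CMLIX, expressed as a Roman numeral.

MCCCLIV = 1354
CMLIX = 959
1354 + 959 = 2313

MMCCCXIII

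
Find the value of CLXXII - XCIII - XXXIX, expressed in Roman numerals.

CLXXII = 172, XCIII = 93, XXXIX = 39
172 - 93 = 79
79 - 39 = 40

XL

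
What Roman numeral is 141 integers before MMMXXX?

MMMXXX = 3030
3030 - 141 = 2889

MMDCCCLXXXIX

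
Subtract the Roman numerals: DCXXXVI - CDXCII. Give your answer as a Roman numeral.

DCXXXVI = 636
CDXCII = 492
636 - 492 = 144

CXLIV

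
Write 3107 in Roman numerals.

Convert 3107 to Roman numerals:
  3107 contains 3×1000 (MMM)
  107 contains 1×100 (C)
  7 contains 1×5 (V)
  2 contains 2×1 (II)

MMMCVII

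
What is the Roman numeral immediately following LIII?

LIII = 53; next is 54

LIV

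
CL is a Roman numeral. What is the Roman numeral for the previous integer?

CL = 150; previous is 149

CXLIX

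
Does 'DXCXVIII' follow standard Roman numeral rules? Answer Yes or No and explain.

'DXCXVIII': X cannot come right after the subtractive pair XC: once X is subtracted in XC, the next symbol must be smaller than X

No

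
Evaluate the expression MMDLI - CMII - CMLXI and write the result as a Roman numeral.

MMDLI = 2551, CMII = 902, CMLXI = 961
2551 - 902 = 1649
1649 - 961 = 688

DCLXXXVIII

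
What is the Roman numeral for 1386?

Convert 1386 to Roman numerals:
  1386 contains 1×1000 (M)
  386 contains 3×100 (CCC)
  86 contains 1×50 (L)
  36 contains 3×10 (XXX)
  6 contains 1×5 (V)
  1 contains 1×1 (I)

MCCCLXXXVI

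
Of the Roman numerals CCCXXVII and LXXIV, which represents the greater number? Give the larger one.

CCCXXVII = 327
LXXIV = 74
327 is larger

CCCXXVII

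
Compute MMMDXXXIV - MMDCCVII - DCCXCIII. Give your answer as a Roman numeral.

MMMDXXXIV = 3534, MMDCCVII = 2707, DCCXCIII = 793
3534 - 2707 = 827
827 - 793 = 34

XXXIV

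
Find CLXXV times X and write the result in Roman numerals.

CLXXV = 175
X = 10
175 × 10 = 1750

MDCCL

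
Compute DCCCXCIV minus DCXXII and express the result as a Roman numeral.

DCCCXCIV = 894
DCXXII = 622
894 - 622 = 272

CCLXXII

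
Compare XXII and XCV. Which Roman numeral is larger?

XXII = 22
XCV = 95
95 is larger

XCV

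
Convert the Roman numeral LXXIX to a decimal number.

LXXIX: L=50, X=10, X=10, IX=9
50 + 10 + 10 + 9 = 79

79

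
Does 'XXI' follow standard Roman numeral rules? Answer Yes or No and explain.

'XXI': Check the rules: uses only the symbols I, V, X, L, C, D, M; no symbol is repeated more than three times in a row; V, L and D each appear at most once; no smaller symbol precedes a larger one (values never increase from left to right). Value: X (10) + X (10) + I (1) = 21. So it is a valid standard Roman numeral.

Yes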